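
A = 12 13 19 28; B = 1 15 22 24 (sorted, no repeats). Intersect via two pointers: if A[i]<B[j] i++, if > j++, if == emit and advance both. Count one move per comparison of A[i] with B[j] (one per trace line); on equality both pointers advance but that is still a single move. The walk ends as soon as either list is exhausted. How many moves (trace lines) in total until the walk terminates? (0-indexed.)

[i=0,j=0] 12>1 → j++
[i=0,j=1] 12<15 → i++
[i=1,j=1] 13<15 → i++
[i=2,j=1] 19>15 → j++
[i=2,j=2] 19<22 → i++
[i=3,j=2] 28>22 → j++
[i=3,j=3] 28>24 → j++

7 moves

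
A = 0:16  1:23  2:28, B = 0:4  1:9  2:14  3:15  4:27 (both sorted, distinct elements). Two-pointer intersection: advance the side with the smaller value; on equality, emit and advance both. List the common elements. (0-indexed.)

[i=0,j=0] 16>4 → j++
[i=0,j=1] 16>9 → j++
[i=0,j=2] 16>14 → j++
[i=0,j=3] 16>15 → j++
[i=0,j=4] 16<27 → i++
[i=1,j=4] 23<27 → i++
[i=2,j=4] 28>27 → j++

intersection = []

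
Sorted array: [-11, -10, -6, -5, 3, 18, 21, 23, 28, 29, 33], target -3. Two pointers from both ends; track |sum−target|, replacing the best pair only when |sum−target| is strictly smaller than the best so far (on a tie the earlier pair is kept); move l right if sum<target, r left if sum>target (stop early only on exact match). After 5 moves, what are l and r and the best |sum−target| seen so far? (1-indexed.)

l=1, r=6, best |Δ|=13

[1,11] -11+33=22 d=25 * → r--
[1,10] -11+29=18 d=21 * → r--
[1,9] -11+28=17 d=20 * → r--
[1,8] -11+23=12 d=15 * → r--
[1,7] -11+21=10 d=13 * → r--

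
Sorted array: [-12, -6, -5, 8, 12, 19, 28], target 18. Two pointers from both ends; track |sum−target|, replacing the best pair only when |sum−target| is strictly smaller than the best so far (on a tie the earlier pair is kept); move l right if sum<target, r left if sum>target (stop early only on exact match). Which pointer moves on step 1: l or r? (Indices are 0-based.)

l=0 r=6: -12+28=16 d=2 *, l++

l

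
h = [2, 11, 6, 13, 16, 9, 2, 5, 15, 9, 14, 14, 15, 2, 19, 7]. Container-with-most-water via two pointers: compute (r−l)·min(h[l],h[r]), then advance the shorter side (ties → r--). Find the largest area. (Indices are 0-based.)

max area = 160

l=0 r=15: min(2,7)*15=30 best=30 *, l++
l=1 r=15: min(11,7)*14=98 best=98 *, r--
l=1 r=14: min(11,19)*13=143 best=143 *, l++
l=2 r=14: min(6,19)*12=72 best=143, l++
l=3 r=14: min(13,19)*11=143 best=143, l++
l=4 r=14: min(16,19)*10=160 best=160 *, l++
l=5 r=14: min(9,19)*9=81 best=160, l++
l=6 r=14: min(2,19)*8=16 best=160, l++
l=7 r=14: min(5,19)*7=35 best=160, l++
l=8 r=14: min(15,19)*6=90 best=160, l++
l=9 r=14: min(9,19)*5=45 best=160, l++
l=10 r=14: min(14,19)*4=56 best=160, l++
l=11 r=14: min(14,19)*3=42 best=160, l++
l=12 r=14: min(15,19)*2=30 best=160, l++
l=13 r=14: min(2,19)*1=2 best=160, l++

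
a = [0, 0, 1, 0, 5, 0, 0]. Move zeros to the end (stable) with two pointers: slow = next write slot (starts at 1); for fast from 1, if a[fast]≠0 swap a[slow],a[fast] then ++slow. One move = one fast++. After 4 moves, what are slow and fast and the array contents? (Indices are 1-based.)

slow=2, fast=5, a=[1, 0, 0, 0, 5, 0, 0]

slow=1 fast=1: a[fast]=0, fast++
slow=1 fast=2: a[fast]=0, fast++
slow=1 fast=3: a[fast]=1≠0 swap→a[1]=1, slow++,fast++
slow=2 fast=4: a[fast]=0, fast++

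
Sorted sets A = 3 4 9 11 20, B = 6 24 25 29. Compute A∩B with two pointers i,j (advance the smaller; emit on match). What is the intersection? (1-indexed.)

[i=1,j=1] 3<6 → i++
[i=2,j=1] 4<6 → i++
[i=3,j=1] 9>6 → j++
[i=3,j=2] 9<24 → i++
[i=4,j=2] 11<24 → i++
[i=5,j=2] 20<24 → i++

intersection = []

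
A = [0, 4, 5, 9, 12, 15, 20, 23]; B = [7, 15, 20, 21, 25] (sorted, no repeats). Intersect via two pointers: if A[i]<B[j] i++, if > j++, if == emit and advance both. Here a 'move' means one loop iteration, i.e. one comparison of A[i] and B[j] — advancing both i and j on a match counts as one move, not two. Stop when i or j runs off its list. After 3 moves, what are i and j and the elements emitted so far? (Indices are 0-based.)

i=0 j=0: 0<7, i++
i=1 j=0: 4<7, i++
i=2 j=0: 5<7, i++

i=3, j=0, emitted=[]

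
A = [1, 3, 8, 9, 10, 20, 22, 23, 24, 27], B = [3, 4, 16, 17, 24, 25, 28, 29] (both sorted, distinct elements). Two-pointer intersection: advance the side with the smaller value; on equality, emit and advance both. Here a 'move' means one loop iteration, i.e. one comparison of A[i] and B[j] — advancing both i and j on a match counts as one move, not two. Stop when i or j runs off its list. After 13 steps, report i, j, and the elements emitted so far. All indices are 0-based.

i=0 j=0: 1<3, i++
i=1 j=0: 3==3 emit, i++,j++
i=2 j=1: 8>4, j++
i=2 j=2: 8<16, i++
i=3 j=2: 9<16, i++
i=4 j=2: 10<16, i++
i=5 j=2: 20>16, j++
i=5 j=3: 20>17, j++
i=5 j=4: 20<24, i++
i=6 j=4: 22<24, i++
i=7 j=4: 23<24, i++
i=8 j=4: 24==24 emit, i++,j++
i=9 j=5: 27>25, j++

i=9, j=6, emitted=[3, 24]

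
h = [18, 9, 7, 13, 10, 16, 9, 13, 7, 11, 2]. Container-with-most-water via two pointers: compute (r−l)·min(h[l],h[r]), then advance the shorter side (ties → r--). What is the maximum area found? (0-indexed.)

[0,10] min(18,2)*10=20 best=20 * → r--
[0,9] min(18,11)*9=99 best=99 * → r--
[0,8] min(18,7)*8=56 best=99 → r--
[0,7] min(18,13)*7=91 best=99 → r--
[0,6] min(18,9)*6=54 best=99 → r--
[0,5] min(18,16)*5=80 best=99 → r--
[0,4] min(18,10)*4=40 best=99 → r--
[0,3] min(18,13)*3=39 best=99 → r--
[0,2] min(18,7)*2=14 best=99 → r--
[0,1] min(18,9)*1=9 best=99 → r--

max area = 99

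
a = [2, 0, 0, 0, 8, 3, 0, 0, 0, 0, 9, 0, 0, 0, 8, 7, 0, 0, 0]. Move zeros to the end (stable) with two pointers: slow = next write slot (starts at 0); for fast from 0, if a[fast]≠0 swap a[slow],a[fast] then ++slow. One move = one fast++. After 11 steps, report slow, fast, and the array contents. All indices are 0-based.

slow=4, fast=11, a=[2, 8, 3, 9, 0, 0, 0, 0, 0, 0, 0, 0, 0, 0, 8, 7, 0, 0, 0]

slow=0 fast=0: a[fast]=2≠0 swap→a[0]=2, slow++,fast++
slow=1 fast=1: a[fast]=0, fast++
slow=1 fast=2: a[fast]=0, fast++
slow=1 fast=3: a[fast]=0, fast++
slow=1 fast=4: a[fast]=8≠0 swap→a[1]=8, slow++,fast++
slow=2 fast=5: a[fast]=3≠0 swap→a[2]=3, slow++,fast++
slow=3 fast=6: a[fast]=0, fast++
slow=3 fast=7: a[fast]=0, fast++
slow=3 fast=8: a[fast]=0, fast++
slow=3 fast=9: a[fast]=0, fast++
slow=3 fast=10: a[fast]=9≠0 swap→a[3]=9, slow++,fast++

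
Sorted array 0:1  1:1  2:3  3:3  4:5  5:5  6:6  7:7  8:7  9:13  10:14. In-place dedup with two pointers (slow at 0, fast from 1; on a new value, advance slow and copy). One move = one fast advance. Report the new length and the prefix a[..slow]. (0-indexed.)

(s=0,f=1) a[fast]=1=a[slow] dup → fast++
(s=0,f=2) a[fast]=3≠a[slow]=1 write a[1]=3 → slow++,fast++
(s=1,f=3) a[fast]=3=a[slow] dup → fast++
(s=1,f=4) a[fast]=5≠a[slow]=3 write a[2]=5 → slow++,fast++
(s=2,f=5) a[fast]=5=a[slow] dup → fast++
(s=2,f=6) a[fast]=6≠a[slow]=5 write a[3]=6 → slow++,fast++
(s=3,f=7) a[fast]=7≠a[slow]=6 write a[4]=7 → slow++,fast++
(s=4,f=8) a[fast]=7=a[slow] dup → fast++
(s=4,f=9) a[fast]=13≠a[slow]=7 write a[5]=13 → slow++,fast++
(s=5,f=10) a[fast]=14≠a[slow]=13 write a[6]=14 → slow++,fast++

length 7; prefix = [1, 3, 5, 6, 7, 13, 14]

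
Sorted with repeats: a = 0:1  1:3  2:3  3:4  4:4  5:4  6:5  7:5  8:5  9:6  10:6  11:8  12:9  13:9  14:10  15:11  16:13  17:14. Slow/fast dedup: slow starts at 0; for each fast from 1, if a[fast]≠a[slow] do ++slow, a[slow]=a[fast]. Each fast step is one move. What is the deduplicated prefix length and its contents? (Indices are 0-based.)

length 11; prefix = [1, 3, 4, 5, 6, 8, 9, 10, 11, 13, 14]

slow=0 fast=1: a[fast]=3≠a[slow]=1 write a[1]=3, slow++,fast++
slow=1 fast=2: a[fast]=3=a[slow] dup, fast++
slow=1 fast=3: a[fast]=4≠a[slow]=3 write a[2]=4, slow++,fast++
slow=2 fast=4: a[fast]=4=a[slow] dup, fast++
slow=2 fast=5: a[fast]=4=a[slow] dup, fast++
slow=2 fast=6: a[fast]=5≠a[slow]=4 write a[3]=5, slow++,fast++
slow=3 fast=7: a[fast]=5=a[slow] dup, fast++
slow=3 fast=8: a[fast]=5=a[slow] dup, fast++
slow=3 fast=9: a[fast]=6≠a[slow]=5 write a[4]=6, slow++,fast++
slow=4 fast=10: a[fast]=6=a[slow] dup, fast++
slow=4 fast=11: a[fast]=8≠a[slow]=6 write a[5]=8, slow++,fast++
slow=5 fast=12: a[fast]=9≠a[slow]=8 write a[6]=9, slow++,fast++
slow=6 fast=13: a[fast]=9=a[slow] dup, fast++
slow=6 fast=14: a[fast]=10≠a[slow]=9 write a[7]=10, slow++,fast++
slow=7 fast=15: a[fast]=11≠a[slow]=10 write a[8]=11, slow++,fast++
slow=8 fast=16: a[fast]=13≠a[slow]=11 write a[9]=13, slow++,fast++
slow=9 fast=17: a[fast]=14≠a[slow]=13 write a[10]=14, slow++,fast++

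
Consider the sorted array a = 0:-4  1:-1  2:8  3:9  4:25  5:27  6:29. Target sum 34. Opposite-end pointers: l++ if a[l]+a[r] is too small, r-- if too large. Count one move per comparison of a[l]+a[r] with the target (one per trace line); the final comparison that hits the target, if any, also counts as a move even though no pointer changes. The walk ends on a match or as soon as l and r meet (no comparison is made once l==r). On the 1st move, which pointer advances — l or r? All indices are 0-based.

l

[0,6] -4+29=25 <34 → l++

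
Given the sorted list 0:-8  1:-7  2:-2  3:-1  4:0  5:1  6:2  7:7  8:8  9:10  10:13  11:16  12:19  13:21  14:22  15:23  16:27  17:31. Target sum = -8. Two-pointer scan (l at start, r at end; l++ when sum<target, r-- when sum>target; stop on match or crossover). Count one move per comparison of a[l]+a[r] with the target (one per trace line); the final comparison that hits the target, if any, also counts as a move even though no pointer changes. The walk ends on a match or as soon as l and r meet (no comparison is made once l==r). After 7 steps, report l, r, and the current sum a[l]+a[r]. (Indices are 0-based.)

l=0 r=17: -8+31=23 >-8, r--
l=0 r=16: -8+27=19 >-8, r--
l=0 r=15: -8+23=15 >-8, r--
l=0 r=14: -8+22=14 >-8, r--
l=0 r=13: -8+21=13 >-8, r--
l=0 r=12: -8+19=11 >-8, r--
l=0 r=11: -8+16=8 >-8, r--

l=0, r=10, sum=5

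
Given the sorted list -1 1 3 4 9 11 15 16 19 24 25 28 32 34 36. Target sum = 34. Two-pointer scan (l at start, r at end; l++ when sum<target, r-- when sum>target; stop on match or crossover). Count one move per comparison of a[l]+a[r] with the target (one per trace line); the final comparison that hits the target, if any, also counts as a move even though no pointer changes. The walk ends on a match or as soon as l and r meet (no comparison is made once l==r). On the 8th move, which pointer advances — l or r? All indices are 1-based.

r

[1,15] -1+36=35 >34 → r--
[1,14] -1+34=33 <34 → l++
[2,14] 1+34=35 >34 → r--
[2,13] 1+32=33 <34 → l++
[3,13] 3+32=35 >34 → r--
[3,12] 3+28=31 <34 → l++
[4,12] 4+28=32 <34 → l++
[5,12] 9+28=37 >34 → r--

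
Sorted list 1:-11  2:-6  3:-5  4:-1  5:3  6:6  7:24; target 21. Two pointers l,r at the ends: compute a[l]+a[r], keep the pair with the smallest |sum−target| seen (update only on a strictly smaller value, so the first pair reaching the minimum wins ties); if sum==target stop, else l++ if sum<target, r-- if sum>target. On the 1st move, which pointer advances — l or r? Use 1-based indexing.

l=1 r=7: -11+24=13 d=8 *, l++

l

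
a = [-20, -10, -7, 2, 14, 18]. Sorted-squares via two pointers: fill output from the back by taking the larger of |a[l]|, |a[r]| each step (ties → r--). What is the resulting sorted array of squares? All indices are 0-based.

[4, 49, 100, 196, 324, 400]

l=0 r=5: |-20|>|18| out[5]=400, l++
l=1 r=5: |-10|<=|18| out[4]=324, r--
l=1 r=4: |-10|<=|14| out[3]=196, r--
l=1 r=3: |-10|>|2| out[2]=100, l++
l=2 r=3: |-7|>|2| out[1]=49, l++
l=3 r=3: |2|<=|2| out[0]=4, r--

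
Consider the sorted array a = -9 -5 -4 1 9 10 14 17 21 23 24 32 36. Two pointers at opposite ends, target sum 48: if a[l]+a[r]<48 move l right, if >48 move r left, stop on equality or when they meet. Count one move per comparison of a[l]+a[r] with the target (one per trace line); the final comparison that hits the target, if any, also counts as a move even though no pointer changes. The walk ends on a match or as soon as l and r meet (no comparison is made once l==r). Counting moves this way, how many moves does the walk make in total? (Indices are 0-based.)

[0,12] -9+36=27 <48 → l++
[1,12] -5+36=31 <48 → l++
[2,12] -4+36=32 <48 → l++
[3,12] 1+36=37 <48 → l++
[4,12] 9+36=45 <48 → l++
[5,12] 10+36=46 <48 → l++
[6,12] 14+36=50 >48 → r--
[6,11] 14+32=46 <48 → l++
[7,11] 17+32=49 >48 → r--
[7,10] 17+24=41 <48 → l++
[8,10] 21+24=45 <48 → l++
[9,10] 23+24=47 <48 → l++

12 moves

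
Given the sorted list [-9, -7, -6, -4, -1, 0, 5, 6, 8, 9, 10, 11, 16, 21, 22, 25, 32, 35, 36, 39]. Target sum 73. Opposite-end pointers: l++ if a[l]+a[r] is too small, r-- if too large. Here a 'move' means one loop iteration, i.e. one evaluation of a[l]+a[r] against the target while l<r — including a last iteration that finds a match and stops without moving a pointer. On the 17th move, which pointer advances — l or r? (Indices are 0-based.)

[0,19] -9+39=30 <73 → l++
[1,19] -7+39=32 <73 → l++
[2,19] -6+39=33 <73 → l++
[3,19] -4+39=35 <73 → l++
[4,19] -1+39=38 <73 → l++
[5,19] 0+39=39 <73 → l++
[6,19] 5+39=44 <73 → l++
[7,19] 6+39=45 <73 → l++
[8,19] 8+39=47 <73 → l++
[9,19] 9+39=48 <73 → l++
[10,19] 10+39=49 <73 → l++
[11,19] 11+39=50 <73 → l++
[12,19] 16+39=55 <73 → l++
[13,19] 21+39=60 <73 → l++
[14,19] 22+39=61 <73 → l++
[15,19] 25+39=64 <73 → l++
[16,19] 32+39=71 <73 → l++

l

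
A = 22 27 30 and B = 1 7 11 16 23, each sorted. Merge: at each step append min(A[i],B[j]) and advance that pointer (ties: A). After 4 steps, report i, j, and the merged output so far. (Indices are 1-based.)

[i=1,j=1] A[i]=22>B[j]=1 take 1 → j++
[i=1,j=2] A[i]=22>B[j]=7 take 7 → j++
[i=1,j=3] A[i]=22>B[j]=11 take 11 → j++
[i=1,j=4] A[i]=22>B[j]=16 take 16 → j++

i=1, j=5, merged so far=[1, 7, 11, 16]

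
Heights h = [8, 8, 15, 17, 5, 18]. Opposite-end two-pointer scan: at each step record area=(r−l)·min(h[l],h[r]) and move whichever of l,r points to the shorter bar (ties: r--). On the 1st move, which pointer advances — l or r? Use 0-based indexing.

[0,5] min(8,18)*5=40 best=40 * → l++

l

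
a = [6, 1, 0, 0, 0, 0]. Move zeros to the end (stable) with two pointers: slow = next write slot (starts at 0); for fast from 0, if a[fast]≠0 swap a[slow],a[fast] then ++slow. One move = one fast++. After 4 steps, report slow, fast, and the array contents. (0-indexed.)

slow=2, fast=4, a=[6, 1, 0, 0, 0, 0]

slow=0 fast=0: a[fast]=6≠0 swap→a[0]=6, slow++,fast++
slow=1 fast=1: a[fast]=1≠0 swap→a[1]=1, slow++,fast++
slow=2 fast=2: a[fast]=0, fast++
slow=2 fast=3: a[fast]=0, fast++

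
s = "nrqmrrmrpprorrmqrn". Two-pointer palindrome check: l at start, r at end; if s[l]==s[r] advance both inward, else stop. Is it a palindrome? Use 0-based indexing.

[0,17] 'n'=='n' → l++,r--
[1,16] 'r'=='r' → l++,r--
[2,15] 'q'=='q' → l++,r--
[3,14] 'm'=='m' → l++,r--
[4,13] 'r'=='r' → l++,r--
[5,12] 'r'=='r' → l++,r--
[6,11] 'm'!='o' → stop

not a palindrome (mismatch at 6,11)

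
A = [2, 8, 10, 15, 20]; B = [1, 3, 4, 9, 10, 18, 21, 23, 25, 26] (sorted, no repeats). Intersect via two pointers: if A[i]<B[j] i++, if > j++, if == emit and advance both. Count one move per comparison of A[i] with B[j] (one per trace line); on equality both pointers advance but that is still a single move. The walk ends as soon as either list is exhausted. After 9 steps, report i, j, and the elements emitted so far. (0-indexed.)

i=4, j=6, emitted=[10]

[i=0,j=0] 2>1 → j++
[i=0,j=1] 2<3 → i++
[i=1,j=1] 8>3 → j++
[i=1,j=2] 8>4 → j++
[i=1,j=3] 8<9 → i++
[i=2,j=3] 10>9 → j++
[i=2,j=4] 10==10 emit → i++,j++
[i=3,j=5] 15<18 → i++
[i=4,j=5] 20>18 → j++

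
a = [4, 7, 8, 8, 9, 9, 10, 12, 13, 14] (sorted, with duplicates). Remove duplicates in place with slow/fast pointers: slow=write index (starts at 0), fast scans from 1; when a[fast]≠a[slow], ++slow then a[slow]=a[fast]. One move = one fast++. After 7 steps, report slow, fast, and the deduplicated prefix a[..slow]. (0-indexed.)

(s=0,f=1) a[fast]=7≠a[slow]=4 write a[1]=7 → slow++,fast++
(s=1,f=2) a[fast]=8≠a[slow]=7 write a[2]=8 → slow++,fast++
(s=2,f=3) a[fast]=8=a[slow] dup → fast++
(s=2,f=4) a[fast]=9≠a[slow]=8 write a[3]=9 → slow++,fast++
(s=3,f=5) a[fast]=9=a[slow] dup → fast++
(s=3,f=6) a[fast]=10≠a[slow]=9 write a[4]=10 → slow++,fast++
(s=4,f=7) a[fast]=12≠a[slow]=10 write a[5]=12 → slow++,fast++

slow=5, fast=8, prefix=[4, 7, 8, 9, 10, 12]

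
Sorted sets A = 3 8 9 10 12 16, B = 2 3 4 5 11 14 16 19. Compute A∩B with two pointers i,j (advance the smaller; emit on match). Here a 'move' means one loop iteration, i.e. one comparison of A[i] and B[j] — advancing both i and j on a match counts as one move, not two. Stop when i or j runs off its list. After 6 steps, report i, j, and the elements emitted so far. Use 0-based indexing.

i=0 j=0: 3>2, j++
i=0 j=1: 3==3 emit, i++,j++
i=1 j=2: 8>4, j++
i=1 j=3: 8>5, j++
i=1 j=4: 8<11, i++
i=2 j=4: 9<11, i++

i=3, j=4, emitted=[3]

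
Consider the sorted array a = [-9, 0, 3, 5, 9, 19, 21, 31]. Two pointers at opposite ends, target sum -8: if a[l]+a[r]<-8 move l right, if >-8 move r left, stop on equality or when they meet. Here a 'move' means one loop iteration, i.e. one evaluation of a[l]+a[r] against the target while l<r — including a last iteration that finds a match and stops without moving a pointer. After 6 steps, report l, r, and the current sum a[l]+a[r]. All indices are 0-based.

l=0, r=1, sum=-9

[0,7] -9+31=22 >-8 → r--
[0,6] -9+21=12 >-8 → r--
[0,5] -9+19=10 >-8 → r--
[0,4] -9+9=0 >-8 → r--
[0,3] -9+5=-4 >-8 → r--
[0,2] -9+3=-6 >-8 → r--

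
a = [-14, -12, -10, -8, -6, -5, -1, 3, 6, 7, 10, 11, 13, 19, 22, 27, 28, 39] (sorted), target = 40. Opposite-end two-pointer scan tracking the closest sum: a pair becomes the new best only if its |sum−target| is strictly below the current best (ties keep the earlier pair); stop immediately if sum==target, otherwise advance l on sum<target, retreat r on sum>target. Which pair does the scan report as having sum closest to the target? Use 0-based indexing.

l=0 r=17: -14+39=25 d=15 *, l++
l=1 r=17: -12+39=27 d=13 *, l++
l=2 r=17: -10+39=29 d=11 *, l++
l=3 r=17: -8+39=31 d=9 *, l++
l=4 r=17: -6+39=33 d=7 *, l++
l=5 r=17: -5+39=34 d=6 *, l++
l=6 r=17: -1+39=38 d=2 *, l++
l=7 r=17: 3+39=42 d=2, r--
l=7 r=16: 3+28=31 d=9, l++
l=8 r=16: 6+28=34 d=6, l++
l=9 r=16: 7+28=35 d=5, l++
l=10 r=16: 10+28=38 d=2, l++
l=11 r=16: 11+28=39 d=1 *, l++
l=12 r=16: 13+28=41 d=1, r--
l=12 r=15: 13+27=40 d=0 *, stop

pair (13, 27) with sum 40 (|Δ|=0)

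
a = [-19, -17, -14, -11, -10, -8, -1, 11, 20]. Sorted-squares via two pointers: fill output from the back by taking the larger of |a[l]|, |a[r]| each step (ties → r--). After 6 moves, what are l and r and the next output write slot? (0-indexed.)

l=4, r=6, next write slot=2

[0,8] |-19|<=|20| out[8]=400 → r--
[0,7] |-19|>|11| out[7]=361 → l++
[1,7] |-17|>|11| out[6]=289 → l++
[2,7] |-14|>|11| out[5]=196 → l++
[3,7] |-11|<=|11| out[4]=121 → r--
[3,6] |-11|>|-1| out[3]=121 → l++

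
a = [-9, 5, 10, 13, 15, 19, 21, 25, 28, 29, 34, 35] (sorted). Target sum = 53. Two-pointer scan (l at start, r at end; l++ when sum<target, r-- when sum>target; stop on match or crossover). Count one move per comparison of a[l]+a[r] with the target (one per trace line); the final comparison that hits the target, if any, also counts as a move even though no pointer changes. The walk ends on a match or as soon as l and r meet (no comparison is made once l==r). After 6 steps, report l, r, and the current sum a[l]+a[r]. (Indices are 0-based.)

[0,11] -9+35=26 <53 → l++
[1,11] 5+35=40 <53 → l++
[2,11] 10+35=45 <53 → l++
[3,11] 13+35=48 <53 → l++
[4,11] 15+35=50 <53 → l++
[5,11] 19+35=54 >53 → r--

l=5, r=10, sum=53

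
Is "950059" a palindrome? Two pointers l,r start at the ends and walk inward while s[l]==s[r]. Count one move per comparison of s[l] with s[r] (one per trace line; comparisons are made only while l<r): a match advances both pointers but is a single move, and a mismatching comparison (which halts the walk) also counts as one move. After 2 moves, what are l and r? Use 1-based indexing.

l=3, r=4

l=1 r=6: '9'=='9', l++,r--
l=2 r=5: '5'=='5', l++,r--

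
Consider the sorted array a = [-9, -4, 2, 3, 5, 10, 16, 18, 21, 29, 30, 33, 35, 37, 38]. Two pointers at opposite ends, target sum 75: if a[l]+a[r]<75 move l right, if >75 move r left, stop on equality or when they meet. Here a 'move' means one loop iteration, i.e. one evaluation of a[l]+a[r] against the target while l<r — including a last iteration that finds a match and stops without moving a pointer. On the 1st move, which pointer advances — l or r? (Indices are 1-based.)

l=1 r=15: -9+38=29 <75, l++

l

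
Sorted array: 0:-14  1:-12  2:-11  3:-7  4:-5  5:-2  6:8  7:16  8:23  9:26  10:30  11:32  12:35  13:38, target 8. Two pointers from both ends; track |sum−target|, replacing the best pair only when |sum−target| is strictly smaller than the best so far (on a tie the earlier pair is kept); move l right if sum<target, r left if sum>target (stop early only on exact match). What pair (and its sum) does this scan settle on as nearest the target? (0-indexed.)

pair (-14, 23) with sum 9 (|Δ|=1)

[0,13] -14+38=24 d=16 * → r--
[0,12] -14+35=21 d=13 * → r--
[0,11] -14+32=18 d=10 * → r--
[0,10] -14+30=16 d=8 * → r--
[0,9] -14+26=12 d=4 * → r--
[0,8] -14+23=9 d=1 * → r--
[0,7] -14+16=2 d=6 → l++
[1,7] -12+16=4 d=4 → l++
[2,7] -11+16=5 d=3 → l++
[3,7] -7+16=9 d=1 → r--
[3,6] -7+8=1 d=7 → l++
[4,6] -5+8=3 d=5 → l++
[5,6] -2+8=6 d=2 → l++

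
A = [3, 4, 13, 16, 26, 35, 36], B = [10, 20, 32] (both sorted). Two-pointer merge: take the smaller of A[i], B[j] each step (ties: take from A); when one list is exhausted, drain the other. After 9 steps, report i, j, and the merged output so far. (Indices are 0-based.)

i=6, j=3, merged so far=[3, 4, 10, 13, 16, 20, 26, 32, 35]

[i=0,j=0] A[i]=3<=B[j]=10 take 3 → i++
[i=1,j=0] A[i]=4<=B[j]=10 take 4 → i++
[i=2,j=0] A[i]=13>B[j]=10 take 10 → j++
[i=2,j=1] A[i]=13<=B[j]=20 take 13 → i++
[i=3,j=1] A[i]=16<=B[j]=20 take 16 → i++
[i=4,j=1] A[i]=26>B[j]=20 take 20 → j++
[i=4,j=2] A[i]=26<=B[j]=32 take 26 → i++
[i=5,j=2] A[i]=35>B[j]=32 take 32 → j++
[i=5,j=3] B done, take A[i]=35 → i++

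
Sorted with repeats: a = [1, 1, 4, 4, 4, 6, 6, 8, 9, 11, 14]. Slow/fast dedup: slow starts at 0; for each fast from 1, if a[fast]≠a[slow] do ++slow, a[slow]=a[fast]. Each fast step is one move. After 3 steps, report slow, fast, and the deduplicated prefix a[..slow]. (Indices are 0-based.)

slow=1, fast=4, prefix=[1, 4]

(s=0,f=1) a[fast]=1=a[slow] dup → fast++
(s=0,f=2) a[fast]=4≠a[slow]=1 write a[1]=4 → slow++,fast++
(s=1,f=3) a[fast]=4=a[slow] dup → fast++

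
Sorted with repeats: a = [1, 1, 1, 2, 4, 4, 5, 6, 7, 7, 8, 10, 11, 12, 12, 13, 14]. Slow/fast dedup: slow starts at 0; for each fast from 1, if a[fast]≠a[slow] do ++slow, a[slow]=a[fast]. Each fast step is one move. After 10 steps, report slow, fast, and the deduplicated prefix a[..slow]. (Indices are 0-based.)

slow=0 fast=1: a[fast]=1=a[slow] dup, fast++
slow=0 fast=2: a[fast]=1=a[slow] dup, fast++
slow=0 fast=3: a[fast]=2≠a[slow]=1 write a[1]=2, slow++,fast++
slow=1 fast=4: a[fast]=4≠a[slow]=2 write a[2]=4, slow++,fast++
slow=2 fast=5: a[fast]=4=a[slow] dup, fast++
slow=2 fast=6: a[fast]=5≠a[slow]=4 write a[3]=5, slow++,fast++
slow=3 fast=7: a[fast]=6≠a[slow]=5 write a[4]=6, slow++,fast++
slow=4 fast=8: a[fast]=7≠a[slow]=6 write a[5]=7, slow++,fast++
slow=5 fast=9: a[fast]=7=a[slow] dup, fast++
slow=5 fast=10: a[fast]=8≠a[slow]=7 write a[6]=8, slow++,fast++

slow=6, fast=11, prefix=[1, 2, 4, 5, 6, 7, 8]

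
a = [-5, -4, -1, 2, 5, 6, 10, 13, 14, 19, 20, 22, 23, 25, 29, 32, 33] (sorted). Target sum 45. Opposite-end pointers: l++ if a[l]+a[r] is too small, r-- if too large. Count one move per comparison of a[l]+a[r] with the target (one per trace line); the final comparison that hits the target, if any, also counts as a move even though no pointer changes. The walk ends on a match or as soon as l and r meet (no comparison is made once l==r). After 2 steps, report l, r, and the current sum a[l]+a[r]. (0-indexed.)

l=2, r=16, sum=32

[0,16] -5+33=28 <45 → l++
[1,16] -4+33=29 <45 → l++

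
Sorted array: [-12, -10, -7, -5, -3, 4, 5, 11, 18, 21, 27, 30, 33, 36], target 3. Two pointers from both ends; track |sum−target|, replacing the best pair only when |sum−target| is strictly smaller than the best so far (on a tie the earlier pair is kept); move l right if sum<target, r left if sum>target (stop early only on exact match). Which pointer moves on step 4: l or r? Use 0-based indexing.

r

[0,13] -12+36=24 d=21 * → r--
[0,12] -12+33=21 d=18 * → r--
[0,11] -12+30=18 d=15 * → r--
[0,10] -12+27=15 d=12 * → r--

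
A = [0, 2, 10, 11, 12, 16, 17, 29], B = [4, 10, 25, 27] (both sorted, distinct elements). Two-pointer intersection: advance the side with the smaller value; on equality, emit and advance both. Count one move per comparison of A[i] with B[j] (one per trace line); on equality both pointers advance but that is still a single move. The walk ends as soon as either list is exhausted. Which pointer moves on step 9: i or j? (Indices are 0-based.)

j

i=0 j=0: 0<4, i++
i=1 j=0: 2<4, i++
i=2 j=0: 10>4, j++
i=2 j=1: 10==10 emit, i++,j++
i=3 j=2: 11<25, i++
i=4 j=2: 12<25, i++
i=5 j=2: 16<25, i++
i=6 j=2: 17<25, i++
i=7 j=2: 29>25, j++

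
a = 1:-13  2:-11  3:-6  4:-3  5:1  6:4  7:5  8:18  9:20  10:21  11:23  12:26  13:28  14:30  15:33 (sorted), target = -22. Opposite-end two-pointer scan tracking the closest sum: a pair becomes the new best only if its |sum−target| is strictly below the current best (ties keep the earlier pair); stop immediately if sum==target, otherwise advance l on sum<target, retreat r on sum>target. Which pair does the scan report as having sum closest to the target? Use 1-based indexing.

pair (-13, -11) with sum -24 (|Δ|=2)

l=1 r=15: -13+33=20 d=42 *, r--
l=1 r=14: -13+30=17 d=39 *, r--
l=1 r=13: -13+28=15 d=37 *, r--
l=1 r=12: -13+26=13 d=35 *, r--
l=1 r=11: -13+23=10 d=32 *, r--
l=1 r=10: -13+21=8 d=30 *, r--
l=1 r=9: -13+20=7 d=29 *, r--
l=1 r=8: -13+18=5 d=27 *, r--
l=1 r=7: -13+5=-8 d=14 *, r--
l=1 r=6: -13+4=-9 d=13 *, r--
l=1 r=5: -13+1=-12 d=10 *, r--
l=1 r=4: -13+-3=-16 d=6 *, r--
l=1 r=3: -13+-6=-19 d=3 *, r--
l=1 r=2: -13+-11=-24 d=2 *, l++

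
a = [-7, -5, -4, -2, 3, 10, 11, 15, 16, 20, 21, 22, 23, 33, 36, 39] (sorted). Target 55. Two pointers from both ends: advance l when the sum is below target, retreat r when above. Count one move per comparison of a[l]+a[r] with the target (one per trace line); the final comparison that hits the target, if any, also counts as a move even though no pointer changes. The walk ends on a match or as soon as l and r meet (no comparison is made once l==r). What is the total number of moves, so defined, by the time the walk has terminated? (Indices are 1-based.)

9 moves

l=1 r=16: -7+39=32 <55, l++
l=2 r=16: -5+39=34 <55, l++
l=3 r=16: -4+39=35 <55, l++
l=4 r=16: -2+39=37 <55, l++
l=5 r=16: 3+39=42 <55, l++
l=6 r=16: 10+39=49 <55, l++
l=7 r=16: 11+39=50 <55, l++
l=8 r=16: 15+39=54 <55, l++
l=9 r=16: 16+39=55, found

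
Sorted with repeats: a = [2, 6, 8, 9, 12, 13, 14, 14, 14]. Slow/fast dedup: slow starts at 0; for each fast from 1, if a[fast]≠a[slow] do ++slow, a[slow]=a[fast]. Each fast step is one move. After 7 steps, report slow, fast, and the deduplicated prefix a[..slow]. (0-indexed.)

slow=6, fast=8, prefix=[2, 6, 8, 9, 12, 13, 14]

slow=0 fast=1: a[fast]=6≠a[slow]=2 write a[1]=6, slow++,fast++
slow=1 fast=2: a[fast]=8≠a[slow]=6 write a[2]=8, slow++,fast++
slow=2 fast=3: a[fast]=9≠a[slow]=8 write a[3]=9, slow++,fast++
slow=3 fast=4: a[fast]=12≠a[slow]=9 write a[4]=12, slow++,fast++
slow=4 fast=5: a[fast]=13≠a[slow]=12 write a[5]=13, slow++,fast++
slow=5 fast=6: a[fast]=14≠a[slow]=13 write a[6]=14, slow++,fast++
slow=6 fast=7: a[fast]=14=a[slow] dup, fast++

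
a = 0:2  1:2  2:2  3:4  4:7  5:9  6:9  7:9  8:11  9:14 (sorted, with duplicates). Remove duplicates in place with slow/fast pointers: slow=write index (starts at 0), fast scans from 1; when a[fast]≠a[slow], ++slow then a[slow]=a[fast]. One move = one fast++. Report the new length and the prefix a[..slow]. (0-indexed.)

length 6; prefix = [2, 4, 7, 9, 11, 14]

(s=0,f=1) a[fast]=2=a[slow] dup → fast++
(s=0,f=2) a[fast]=2=a[slow] dup → fast++
(s=0,f=3) a[fast]=4≠a[slow]=2 write a[1]=4 → slow++,fast++
(s=1,f=4) a[fast]=7≠a[slow]=4 write a[2]=7 → slow++,fast++
(s=2,f=5) a[fast]=9≠a[slow]=7 write a[3]=9 → slow++,fast++
(s=3,f=6) a[fast]=9=a[slow] dup → fast++
(s=3,f=7) a[fast]=9=a[slow] dup → fast++
(s=3,f=8) a[fast]=11≠a[slow]=9 write a[4]=11 → slow++,fast++
(s=4,f=9) a[fast]=14≠a[slow]=11 write a[5]=14 → slow++,fast++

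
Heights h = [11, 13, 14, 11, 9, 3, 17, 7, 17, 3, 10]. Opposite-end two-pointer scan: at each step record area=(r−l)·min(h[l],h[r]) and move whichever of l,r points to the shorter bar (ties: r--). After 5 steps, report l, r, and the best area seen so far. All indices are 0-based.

l=3, r=8, best area=100

[0,10] min(11,10)*10=100 best=100 * → r--
[0,9] min(11,3)*9=27 best=100 → r--
[0,8] min(11,17)*8=88 best=100 → l++
[1,8] min(13,17)*7=91 best=100 → l++
[2,8] min(14,17)*6=84 best=100 → l++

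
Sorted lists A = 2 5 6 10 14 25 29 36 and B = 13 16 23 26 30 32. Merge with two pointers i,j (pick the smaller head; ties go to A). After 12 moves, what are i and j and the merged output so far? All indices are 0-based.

i=7, j=5, merged so far=[2, 5, 6, 10, 13, 14, 16, 23, 25, 26, 29, 30]

[i=0,j=0] A[i]=2<=B[j]=13 take 2 → i++
[i=1,j=0] A[i]=5<=B[j]=13 take 5 → i++
[i=2,j=0] A[i]=6<=B[j]=13 take 6 → i++
[i=3,j=0] A[i]=10<=B[j]=13 take 10 → i++
[i=4,j=0] A[i]=14>B[j]=13 take 13 → j++
[i=4,j=1] A[i]=14<=B[j]=16 take 14 → i++
[i=5,j=1] A[i]=25>B[j]=16 take 16 → j++
[i=5,j=2] A[i]=25>B[j]=23 take 23 → j++
[i=5,j=3] A[i]=25<=B[j]=26 take 25 → i++
[i=6,j=3] A[i]=29>B[j]=26 take 26 → j++
[i=6,j=4] A[i]=29<=B[j]=30 take 29 → i++
[i=7,j=4] A[i]=36>B[j]=30 take 30 → j++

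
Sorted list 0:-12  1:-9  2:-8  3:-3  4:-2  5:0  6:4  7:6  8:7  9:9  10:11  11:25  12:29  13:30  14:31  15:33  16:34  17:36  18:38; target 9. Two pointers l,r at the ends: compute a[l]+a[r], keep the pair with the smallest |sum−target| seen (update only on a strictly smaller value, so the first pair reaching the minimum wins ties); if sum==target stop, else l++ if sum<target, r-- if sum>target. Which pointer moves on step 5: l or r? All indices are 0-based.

r

l=0 r=18: -12+38=26 d=17 *, r--
l=0 r=17: -12+36=24 d=15 *, r--
l=0 r=16: -12+34=22 d=13 *, r--
l=0 r=15: -12+33=21 d=12 *, r--
l=0 r=14: -12+31=19 d=10 *, r--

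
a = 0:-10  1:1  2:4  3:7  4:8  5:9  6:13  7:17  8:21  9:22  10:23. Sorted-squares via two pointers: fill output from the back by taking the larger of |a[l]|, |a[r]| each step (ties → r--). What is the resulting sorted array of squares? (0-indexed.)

[0,10] |-10|<=|23| out[10]=529 → r--
[0,9] |-10|<=|22| out[9]=484 → r--
[0,8] |-10|<=|21| out[8]=441 → r--
[0,7] |-10|<=|17| out[7]=289 → r--
[0,6] |-10|<=|13| out[6]=169 → r--
[0,5] |-10|>|9| out[5]=100 → l++
[1,5] |1|<=|9| out[4]=81 → r--
[1,4] |1|<=|8| out[3]=64 → r--
[1,3] |1|<=|7| out[2]=49 → r--
[1,2] |1|<=|4| out[1]=16 → r--
[1,1] |1|<=|1| out[0]=1 → r--

[1, 16, 49, 64, 81, 100, 169, 289, 441, 484, 529]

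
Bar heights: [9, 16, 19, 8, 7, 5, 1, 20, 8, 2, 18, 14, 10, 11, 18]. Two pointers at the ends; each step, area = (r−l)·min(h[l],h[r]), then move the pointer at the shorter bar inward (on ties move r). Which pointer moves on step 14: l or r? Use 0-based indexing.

l

[0,14] min(9,18)*14=126 best=126 * → l++
[1,14] min(16,18)*13=208 best=208 * → l++
[2,14] min(19,18)*12=216 best=216 * → r--
[2,13] min(19,11)*11=121 best=216 → r--
[2,12] min(19,10)*10=100 best=216 → r--
[2,11] min(19,14)*9=126 best=216 → r--
[2,10] min(19,18)*8=144 best=216 → r--
[2,9] min(19,2)*7=14 best=216 → r--
[2,8] min(19,8)*6=48 best=216 → r--
[2,7] min(19,20)*5=95 best=216 → l++
[3,7] min(8,20)*4=32 best=216 → l++
[4,7] min(7,20)*3=21 best=216 → l++
[5,7] min(5,20)*2=10 best=216 → l++
[6,7] min(1,20)*1=1 best=216 → l++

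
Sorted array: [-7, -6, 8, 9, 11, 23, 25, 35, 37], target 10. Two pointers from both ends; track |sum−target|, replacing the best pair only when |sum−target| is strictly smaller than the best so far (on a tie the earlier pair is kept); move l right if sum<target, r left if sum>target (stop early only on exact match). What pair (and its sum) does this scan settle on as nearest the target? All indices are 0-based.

pair (-6, 11) with sum 5 (|Δ|=5)

[0,8] -7+37=30 d=20 * → r--
[0,7] -7+35=28 d=18 * → r--
[0,6] -7+25=18 d=8 * → r--
[0,5] -7+23=16 d=6 * → r--
[0,4] -7+11=4 d=6 → l++
[1,4] -6+11=5 d=5 * → l++
[2,4] 8+11=19 d=9 → r--
[2,3] 8+9=17 d=7 → r--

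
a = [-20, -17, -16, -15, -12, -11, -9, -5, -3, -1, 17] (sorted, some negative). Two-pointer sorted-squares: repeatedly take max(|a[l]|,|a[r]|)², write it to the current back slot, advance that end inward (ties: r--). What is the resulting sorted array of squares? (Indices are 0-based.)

[1, 9, 25, 81, 121, 144, 225, 256, 289, 289, 400]

[0,10] |-20|>|17| out[10]=400 → l++
[1,10] |-17|<=|17| out[9]=289 → r--
[1,9] |-17|>|-1| out[8]=289 → l++
[2,9] |-16|>|-1| out[7]=256 → l++
[3,9] |-15|>|-1| out[6]=225 → l++
[4,9] |-12|>|-1| out[5]=144 → l++
[5,9] |-11|>|-1| out[4]=121 → l++
[6,9] |-9|>|-1| out[3]=81 → l++
[7,9] |-5|>|-1| out[2]=25 → l++
[8,9] |-3|>|-1| out[1]=9 → l++
[9,9] |-1|<=|-1| out[0]=1 → r--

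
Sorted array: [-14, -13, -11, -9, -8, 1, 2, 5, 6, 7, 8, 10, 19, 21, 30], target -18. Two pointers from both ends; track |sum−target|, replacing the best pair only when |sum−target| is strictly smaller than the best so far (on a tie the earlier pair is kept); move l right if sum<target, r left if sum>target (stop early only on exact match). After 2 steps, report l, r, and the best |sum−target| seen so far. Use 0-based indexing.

l=0 r=14: -14+30=16 d=34 *, r--
l=0 r=13: -14+21=7 d=25 *, r--

l=0, r=12, best |Δ|=25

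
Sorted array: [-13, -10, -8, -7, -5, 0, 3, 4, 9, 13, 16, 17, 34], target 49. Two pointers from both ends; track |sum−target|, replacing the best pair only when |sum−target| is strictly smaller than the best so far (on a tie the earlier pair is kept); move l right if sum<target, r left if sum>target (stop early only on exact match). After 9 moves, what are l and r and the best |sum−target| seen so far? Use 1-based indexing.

l=10, r=13, best |Δ|=6

[1,13] -13+34=21 d=28 * → l++
[2,13] -10+34=24 d=25 * → l++
[3,13] -8+34=26 d=23 * → l++
[4,13] -7+34=27 d=22 * → l++
[5,13] -5+34=29 d=20 * → l++
[6,13] 0+34=34 d=15 * → l++
[7,13] 3+34=37 d=12 * → l++
[8,13] 4+34=38 d=11 * → l++
[9,13] 9+34=43 d=6 * → l++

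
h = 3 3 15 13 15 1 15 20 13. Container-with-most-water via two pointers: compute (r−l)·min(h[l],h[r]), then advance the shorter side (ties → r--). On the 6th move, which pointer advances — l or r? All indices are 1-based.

l

[1,9] min(3,13)*8=24 best=24 * → l++
[2,9] min(3,13)*7=21 best=24 → l++
[3,9] min(15,13)*6=78 best=78 * → r--
[3,8] min(15,20)*5=75 best=78 → l++
[4,8] min(13,20)*4=52 best=78 → l++
[5,8] min(15,20)*3=45 best=78 → l++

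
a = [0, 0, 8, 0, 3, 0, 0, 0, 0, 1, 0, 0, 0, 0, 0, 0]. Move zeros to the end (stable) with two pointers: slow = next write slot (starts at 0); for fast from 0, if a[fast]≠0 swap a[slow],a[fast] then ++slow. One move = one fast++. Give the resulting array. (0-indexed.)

(s=0,f=0) a[fast]=0 → fast++
(s=0,f=1) a[fast]=0 → fast++
(s=0,f=2) a[fast]=8≠0 swap→a[0]=8 → slow++,fast++
(s=1,f=3) a[fast]=0 → fast++
(s=1,f=4) a[fast]=3≠0 swap→a[1]=3 → slow++,fast++
(s=2,f=5) a[fast]=0 → fast++
(s=2,f=6) a[fast]=0 → fast++
(s=2,f=7) a[fast]=0 → fast++
(s=2,f=8) a[fast]=0 → fast++
(s=2,f=9) a[fast]=1≠0 swap→a[2]=1 → slow++,fast++
(s=3,f=10) a[fast]=0 → fast++
(s=3,f=11) a[fast]=0 → fast++
(s=3,f=12) a[fast]=0 → fast++
(s=3,f=13) a[fast]=0 → fast++
(s=3,f=14) a[fast]=0 → fast++
(s=3,f=15) a[fast]=0 → fast++

[8, 3, 1, 0, 0, 0, 0, 0, 0, 0, 0, 0, 0, 0, 0, 0]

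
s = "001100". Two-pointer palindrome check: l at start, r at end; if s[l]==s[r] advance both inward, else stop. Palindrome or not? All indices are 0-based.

palindrome

l=0 r=5: '0'=='0', l++,r--
l=1 r=4: '0'=='0', l++,r--
l=2 r=3: '1'=='1', l++,r--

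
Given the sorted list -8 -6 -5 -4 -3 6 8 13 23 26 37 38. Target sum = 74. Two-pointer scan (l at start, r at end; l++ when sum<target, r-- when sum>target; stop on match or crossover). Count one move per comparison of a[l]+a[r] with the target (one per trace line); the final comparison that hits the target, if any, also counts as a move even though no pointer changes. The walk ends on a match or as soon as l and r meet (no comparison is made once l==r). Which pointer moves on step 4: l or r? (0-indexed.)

l=0 r=11: -8+38=30 <74, l++
l=1 r=11: -6+38=32 <74, l++
l=2 r=11: -5+38=33 <74, l++
l=3 r=11: -4+38=34 <74, l++

l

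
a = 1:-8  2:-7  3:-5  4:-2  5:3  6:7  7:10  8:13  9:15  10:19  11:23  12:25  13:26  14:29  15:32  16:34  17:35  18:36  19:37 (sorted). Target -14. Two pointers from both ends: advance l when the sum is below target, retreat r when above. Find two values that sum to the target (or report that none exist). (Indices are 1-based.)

[1,19] -8+37=29 >-14 → r--
[1,18] -8+36=28 >-14 → r--
[1,17] -8+35=27 >-14 → r--
[1,16] -8+34=26 >-14 → r--
[1,15] -8+32=24 >-14 → r--
[1,14] -8+29=21 >-14 → r--
[1,13] -8+26=18 >-14 → r--
[1,12] -8+25=17 >-14 → r--
[1,11] -8+23=15 >-14 → r--
[1,10] -8+19=11 >-14 → r--
[1,9] -8+15=7 >-14 → r--
[1,8] -8+13=5 >-14 → r--
[1,7] -8+10=2 >-14 → r--
[1,6] -8+7=-1 >-14 → r--
[1,5] -8+3=-5 >-14 → r--
[1,4] -8+-2=-10 >-14 → r--
[1,3] -8+-5=-13 >-14 → r--
[1,2] -8+-7=-15 <-14 → l++

no pair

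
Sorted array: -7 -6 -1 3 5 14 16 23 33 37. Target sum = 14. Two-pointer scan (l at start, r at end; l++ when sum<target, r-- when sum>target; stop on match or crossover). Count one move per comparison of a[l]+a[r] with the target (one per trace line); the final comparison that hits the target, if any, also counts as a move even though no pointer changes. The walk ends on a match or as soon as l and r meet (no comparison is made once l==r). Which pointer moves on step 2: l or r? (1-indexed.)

r

l=1 r=10: -7+37=30 >14, r--
l=1 r=9: -7+33=26 >14, r--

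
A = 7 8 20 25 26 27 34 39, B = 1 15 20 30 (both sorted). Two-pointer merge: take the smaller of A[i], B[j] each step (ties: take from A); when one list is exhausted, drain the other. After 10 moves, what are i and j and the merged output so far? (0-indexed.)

[i=0,j=0] A[i]=7>B[j]=1 take 1 → j++
[i=0,j=1] A[i]=7<=B[j]=15 take 7 → i++
[i=1,j=1] A[i]=8<=B[j]=15 take 8 → i++
[i=2,j=1] A[i]=20>B[j]=15 take 15 → j++
[i=2,j=2] A[i]=20<=B[j]=20 take 20 → i++
[i=3,j=2] A[i]=25>B[j]=20 take 20 → j++
[i=3,j=3] A[i]=25<=B[j]=30 take 25 → i++
[i=4,j=3] A[i]=26<=B[j]=30 take 26 → i++
[i=5,j=3] A[i]=27<=B[j]=30 take 27 → i++
[i=6,j=3] A[i]=34>B[j]=30 take 30 → j++

i=6, j=4, merged so far=[1, 7, 8, 15, 20, 20, 25, 26, 27, 30]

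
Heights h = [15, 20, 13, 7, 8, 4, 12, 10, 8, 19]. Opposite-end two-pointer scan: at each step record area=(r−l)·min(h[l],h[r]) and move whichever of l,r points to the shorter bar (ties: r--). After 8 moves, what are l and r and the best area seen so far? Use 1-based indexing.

[1,10] min(15,19)*9=135 best=135 * → l++
[2,10] min(20,19)*8=152 best=152 * → r--
[2,9] min(20,8)*7=56 best=152 → r--
[2,8] min(20,10)*6=60 best=152 → r--
[2,7] min(20,12)*5=60 best=152 → r--
[2,6] min(20,4)*4=16 best=152 → r--
[2,5] min(20,8)*3=24 best=152 → r--
[2,4] min(20,7)*2=14 best=152 → r--

l=2, r=3, best area=152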